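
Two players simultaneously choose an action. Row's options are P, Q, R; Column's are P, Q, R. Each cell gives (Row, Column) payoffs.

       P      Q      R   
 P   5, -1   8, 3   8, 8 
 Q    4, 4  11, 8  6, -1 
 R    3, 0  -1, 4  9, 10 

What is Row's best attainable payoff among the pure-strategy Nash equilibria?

Both Q is a pure NE (Row: 11 ≥ 8; Column: 8 ≥ 4). Row gets 11.
Both R is a pure NE (Row: 9 ≥ 8; Column: 10 ≥ 4). Row gets 9.
Every other cell has a profitable deviation for at least one player. Highest of {11, 9} is 11.

11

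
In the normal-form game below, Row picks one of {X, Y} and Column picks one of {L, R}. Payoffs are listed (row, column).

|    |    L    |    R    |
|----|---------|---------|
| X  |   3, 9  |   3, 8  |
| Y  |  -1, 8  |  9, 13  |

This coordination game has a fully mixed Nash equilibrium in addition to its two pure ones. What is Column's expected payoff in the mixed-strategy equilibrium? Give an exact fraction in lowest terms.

Row mixes with probability p on X, chosen so Column is indifferent: 9p + 8(1−p) = 8p + 13(1−p) gives p = 5/6.
Column's expected payoff is 9·5/6 + 8·1/6 = 53/6.

53/6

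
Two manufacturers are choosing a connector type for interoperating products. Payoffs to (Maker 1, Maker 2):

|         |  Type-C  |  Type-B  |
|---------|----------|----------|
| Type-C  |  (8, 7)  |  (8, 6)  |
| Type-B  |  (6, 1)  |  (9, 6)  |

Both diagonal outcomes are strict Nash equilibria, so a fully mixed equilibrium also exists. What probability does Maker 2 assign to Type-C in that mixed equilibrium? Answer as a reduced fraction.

Maker 2's mix q on Type-C must make Maker 1 indifferent between Type-C and Type-B.
Maker 1's payoff from Type-C: 8q + 8(1−q). From Type-B: 6q + 9(1−q).
Set equal: 2q = 1(1−q) → q = 1/3.

1/3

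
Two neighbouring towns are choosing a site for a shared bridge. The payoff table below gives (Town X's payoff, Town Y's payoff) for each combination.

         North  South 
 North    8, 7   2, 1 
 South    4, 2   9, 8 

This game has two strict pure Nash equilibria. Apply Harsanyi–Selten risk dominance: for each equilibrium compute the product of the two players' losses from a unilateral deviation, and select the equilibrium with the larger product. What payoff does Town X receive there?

At both North: Town X loses 8 − 4 = 4 by deviating; Town Y loses 7 − 1 = 6. Product = 4·6 = 24.
At both South: Town X loses 9 − 2 = 7 by deviating; Town Y loses 8 − 2 = 6. Product = 7·6 = 42.
42 > 24, so both South is risk-dominant. Town X's payoff there is 9.

9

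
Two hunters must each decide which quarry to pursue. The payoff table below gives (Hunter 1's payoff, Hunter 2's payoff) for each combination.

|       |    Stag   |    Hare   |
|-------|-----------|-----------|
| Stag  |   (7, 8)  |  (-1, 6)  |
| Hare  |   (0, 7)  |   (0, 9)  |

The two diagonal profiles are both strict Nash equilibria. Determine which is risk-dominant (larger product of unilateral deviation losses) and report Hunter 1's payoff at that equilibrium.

At both Stag: Hunter 1 loses 7 − 0 = 7 by deviating; Hunter 2 loses 8 − 6 = 2. Product = 7·2 = 14.
At both Hare: Hunter 1 loses 0 − (-1) = 1 by deviating; Hunter 2 loses 9 − 7 = 2. Product = 1·2 = 2.
14 > 2, so both Stag is risk-dominant. Hunter 1's payoff there is 7.

7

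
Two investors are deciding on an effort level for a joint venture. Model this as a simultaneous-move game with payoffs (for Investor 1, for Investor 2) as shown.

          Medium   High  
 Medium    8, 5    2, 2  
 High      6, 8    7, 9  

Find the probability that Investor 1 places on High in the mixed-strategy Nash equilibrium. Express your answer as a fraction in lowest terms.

Investor 1's mix p on Medium must make Investor 2 indifferent between Medium and High.
Investor 2's payoff from Medium: 5p + 8(1−p). From High: 2p + 9(1−p).
Set equal: 3p = 1(1−p) → p = 1/4.
Probability on High is 1 − 1/4 = 3/4.

3/4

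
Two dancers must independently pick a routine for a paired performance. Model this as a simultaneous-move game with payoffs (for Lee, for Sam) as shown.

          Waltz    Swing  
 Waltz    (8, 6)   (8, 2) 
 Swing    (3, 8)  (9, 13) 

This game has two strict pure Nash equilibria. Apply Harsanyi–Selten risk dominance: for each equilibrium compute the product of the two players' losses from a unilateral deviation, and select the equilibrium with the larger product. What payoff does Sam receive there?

6

At both Waltz: Lee loses 8 − 3 = 5 by deviating; Sam loses 6 − 2 = 4. Product = 5·4 = 20.
At both Swing: Lee loses 9 − 8 = 1 by deviating; Sam loses 13 − 8 = 5. Product = 1·5 = 5.
20 > 5, so both Waltz is risk-dominant. Sam's payoff there is 6.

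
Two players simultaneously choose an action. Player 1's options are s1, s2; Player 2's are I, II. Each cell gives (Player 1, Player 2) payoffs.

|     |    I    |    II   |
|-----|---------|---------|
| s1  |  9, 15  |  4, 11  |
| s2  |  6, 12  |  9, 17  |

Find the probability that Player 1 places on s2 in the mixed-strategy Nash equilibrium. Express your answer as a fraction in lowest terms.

Player 1's mix p on s1 must make Player 2 indifferent between I and II.
Player 2's payoff from I: 15p + 12(1−p). From II: 11p + 17(1−p).
Set equal: 4p = 5(1−p) → p = 5/9.
Probability on s2 is 1 − 5/9 = 4/9.

4/9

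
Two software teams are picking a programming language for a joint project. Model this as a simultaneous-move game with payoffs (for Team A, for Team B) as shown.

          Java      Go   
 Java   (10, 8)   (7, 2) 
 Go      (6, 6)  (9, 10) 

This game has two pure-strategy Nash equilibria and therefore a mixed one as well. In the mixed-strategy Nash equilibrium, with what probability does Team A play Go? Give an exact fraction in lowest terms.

3/5

Team A's mix p on Java must make Team B indifferent between Java and Go.
Team B's payoff from Java: 8p + 6(1−p). From Go: 2p + 10(1−p).
Set equal: 6p = 4(1−p) → p = 4/10 = 2/5.
Probability on Go is 1 − 2/5 = 3/5.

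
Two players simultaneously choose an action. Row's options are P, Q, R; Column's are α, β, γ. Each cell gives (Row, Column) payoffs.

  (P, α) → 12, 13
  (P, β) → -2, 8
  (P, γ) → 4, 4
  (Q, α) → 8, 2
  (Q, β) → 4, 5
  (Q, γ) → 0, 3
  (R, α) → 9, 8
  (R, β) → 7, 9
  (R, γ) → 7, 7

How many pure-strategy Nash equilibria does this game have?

(P, α): Row gets 12 (best alternative 9); Column gets 13 (best alternative 8). Neither deviates — NE.
(R, β): Row gets 7 (best alternative 4); Column gets 9 (best alternative 8). Neither deviates — NE.
(R, γ) is not a NE: Column would switch to β (9 > 7).
No other cell survives both best-response checks, so there are 2 pure NE.

2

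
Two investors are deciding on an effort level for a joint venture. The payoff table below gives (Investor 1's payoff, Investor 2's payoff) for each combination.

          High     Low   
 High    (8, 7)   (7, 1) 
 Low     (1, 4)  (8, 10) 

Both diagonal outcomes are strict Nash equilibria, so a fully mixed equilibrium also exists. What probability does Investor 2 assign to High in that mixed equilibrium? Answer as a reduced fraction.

Investor 2's mix q on High must make Investor 1 indifferent between High and Low.
Investor 1's payoff from High: 8q + 7(1−q). From Low: 1q + 8(1−q).
Set equal: 7q = 1(1−q) → q = 1/8.

1/8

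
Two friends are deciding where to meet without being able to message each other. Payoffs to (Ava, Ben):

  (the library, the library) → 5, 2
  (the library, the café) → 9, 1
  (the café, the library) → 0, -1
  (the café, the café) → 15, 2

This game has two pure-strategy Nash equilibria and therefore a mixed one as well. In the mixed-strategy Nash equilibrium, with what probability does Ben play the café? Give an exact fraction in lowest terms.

Ben's mix q on the library must make Ava indifferent between the library and the café.
Ava's payoff from the library: 5q + 9(1−q). From the café: 0q + 15(1−q).
Set equal: 5q = 6(1−q) → q = 6/11.
Probability on the café is 1 − 6/11 = 5/11.

5/11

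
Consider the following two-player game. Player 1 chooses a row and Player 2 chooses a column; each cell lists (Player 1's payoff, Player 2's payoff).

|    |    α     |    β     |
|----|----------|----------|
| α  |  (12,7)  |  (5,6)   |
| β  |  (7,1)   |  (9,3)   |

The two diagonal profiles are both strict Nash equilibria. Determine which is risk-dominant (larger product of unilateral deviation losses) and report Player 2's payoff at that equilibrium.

At both α: Player 1 loses 12 − 7 = 5 by deviating; Player 2 loses 7 − 6 = 1. Product = 5·1 = 5.
At both β: Player 1 loses 9 − 5 = 4 by deviating; Player 2 loses 3 − 1 = 2. Product = 4·2 = 8.
8 > 5, so both β is risk-dominant. Player 2's payoff there is 3.

3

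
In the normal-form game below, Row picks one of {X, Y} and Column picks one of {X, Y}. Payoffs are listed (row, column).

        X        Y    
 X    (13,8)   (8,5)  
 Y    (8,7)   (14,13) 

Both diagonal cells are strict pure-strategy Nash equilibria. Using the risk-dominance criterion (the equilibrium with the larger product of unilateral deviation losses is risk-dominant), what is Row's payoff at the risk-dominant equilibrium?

14

At both X: Row loses 13 − 8 = 5 by deviating; Column loses 8 − 5 = 3. Product = 5·3 = 15.
At both Y: Row loses 14 − 8 = 6 by deviating; Column loses 13 − 7 = 6. Product = 6·6 = 36.
36 > 15, so both Y is risk-dominant. Row's payoff there is 14.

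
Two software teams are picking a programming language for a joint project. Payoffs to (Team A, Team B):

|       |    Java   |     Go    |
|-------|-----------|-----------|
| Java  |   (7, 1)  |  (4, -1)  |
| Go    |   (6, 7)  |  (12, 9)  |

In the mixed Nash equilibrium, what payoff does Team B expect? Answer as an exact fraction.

Team A mixes with probability p on Java, chosen so Team B is indifferent: 1p + 7(1−p) = (-1)p + 9(1−p) gives p = 1/2.
Team B's expected payoff is 1·1/2 + 7·1/2 = 4.

4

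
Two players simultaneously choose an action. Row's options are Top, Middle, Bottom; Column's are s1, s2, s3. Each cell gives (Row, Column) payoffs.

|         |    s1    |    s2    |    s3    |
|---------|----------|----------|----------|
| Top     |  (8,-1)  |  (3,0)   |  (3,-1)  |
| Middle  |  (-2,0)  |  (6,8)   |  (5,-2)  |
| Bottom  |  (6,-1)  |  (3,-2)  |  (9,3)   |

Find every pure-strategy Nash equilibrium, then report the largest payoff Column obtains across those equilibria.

8

(Middle, s2) is a pure NE (Row: 6 ≥ 3; Column: 8 ≥ 0). Column gets 8.
(Bottom, s3) is a pure NE (Row: 9 ≥ 5; Column: 3 ≥ -1). Column gets 3.
Every other cell has a profitable deviation for at least one player. Highest of {8, 3} is 8.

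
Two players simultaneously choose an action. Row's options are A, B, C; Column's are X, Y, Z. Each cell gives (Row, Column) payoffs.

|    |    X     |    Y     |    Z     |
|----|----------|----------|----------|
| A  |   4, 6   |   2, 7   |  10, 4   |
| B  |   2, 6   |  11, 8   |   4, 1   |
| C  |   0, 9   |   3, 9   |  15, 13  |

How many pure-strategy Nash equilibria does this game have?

2

(B, Y): Row gets 11 (best alternative 3); Column gets 8 (best alternative 6). Neither deviates — NE.
(C, Z): Row gets 15 (best alternative 10); Column gets 13 (best alternative 9). Neither deviates — NE.
(A, X) is not a NE: Column would switch to Y (7 > 6).
No other cell survives both best-response checks, so there are 2 pure NE.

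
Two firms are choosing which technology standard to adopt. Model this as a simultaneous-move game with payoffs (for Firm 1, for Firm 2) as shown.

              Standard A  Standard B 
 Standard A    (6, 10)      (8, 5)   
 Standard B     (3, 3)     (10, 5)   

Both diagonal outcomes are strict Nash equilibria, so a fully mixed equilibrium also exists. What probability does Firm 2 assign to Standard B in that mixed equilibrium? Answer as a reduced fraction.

Firm 2's mix q on Standard A must make Firm 1 indifferent between Standard A and Standard B.
Firm 1's payoff from Standard A: 6q + 8(1−q). From Standard B: 3q + 10(1−q).
Set equal: 3q = 2(1−q) → q = 2/5.
Probability on Standard B is 1 − 2/5 = 3/5.

3/5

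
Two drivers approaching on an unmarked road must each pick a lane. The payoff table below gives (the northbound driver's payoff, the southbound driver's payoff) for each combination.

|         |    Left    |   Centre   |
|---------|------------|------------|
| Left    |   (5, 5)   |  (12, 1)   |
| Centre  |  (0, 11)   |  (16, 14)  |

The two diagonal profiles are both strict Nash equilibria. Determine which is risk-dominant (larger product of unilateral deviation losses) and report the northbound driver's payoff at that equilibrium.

5

At both Left: the northbound driver loses 5 − 0 = 5 by deviating; the southbound driver loses 5 − 1 = 4. Product = 5·4 = 20.
At both Centre: the northbound driver loses 16 − 12 = 4 by deviating; the southbound driver loses 14 − 11 = 3. Product = 4·3 = 12.
20 > 12, so both Left is risk-dominant. The northbound driver's payoff there is 5.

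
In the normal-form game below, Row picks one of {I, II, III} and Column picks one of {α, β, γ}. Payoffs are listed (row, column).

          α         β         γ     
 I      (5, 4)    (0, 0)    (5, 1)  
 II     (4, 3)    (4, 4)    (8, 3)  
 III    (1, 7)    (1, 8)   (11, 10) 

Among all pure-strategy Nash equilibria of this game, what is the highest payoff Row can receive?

(I, α) is a pure NE (Row: 5 ≥ 4; Column: 4 ≥ 1). Row gets 5.
(II, β) is a pure NE (Row: 4 ≥ 1; Column: 4 ≥ 3). Row gets 4.
(III, γ) is a pure NE (Row: 11 ≥ 8; Column: 10 ≥ 8). Row gets 11.
Every other cell has a profitable deviation for at least one player. Highest of {5, 4, 11} is 11.

11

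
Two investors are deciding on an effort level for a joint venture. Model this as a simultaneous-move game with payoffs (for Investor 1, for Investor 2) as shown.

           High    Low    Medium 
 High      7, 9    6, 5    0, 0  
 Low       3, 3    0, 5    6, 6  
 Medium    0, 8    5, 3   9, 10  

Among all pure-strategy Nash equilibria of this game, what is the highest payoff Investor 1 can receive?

Both High is a pure NE (Investor 1: 7 ≥ 3; Investor 2: 9 ≥ 5). Investor 1 gets 7.
Both Medium is a pure NE (Investor 1: 9 ≥ 6; Investor 2: 10 ≥ 8). Investor 1 gets 9.
Every other cell has a profitable deviation for at least one player. Highest of {7, 9} is 9.

9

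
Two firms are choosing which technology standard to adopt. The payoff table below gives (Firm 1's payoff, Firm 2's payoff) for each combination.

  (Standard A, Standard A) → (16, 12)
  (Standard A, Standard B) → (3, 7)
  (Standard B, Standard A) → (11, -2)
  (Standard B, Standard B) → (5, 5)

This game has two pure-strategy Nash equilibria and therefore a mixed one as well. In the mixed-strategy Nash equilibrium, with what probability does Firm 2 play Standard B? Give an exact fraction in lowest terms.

5/7

Firm 2's mix q on Standard A must make Firm 1 indifferent between Standard A and Standard B.
Firm 1's payoff from Standard A: 16q + 3(1−q). From Standard B: 11q + 5(1−q).
Set equal: 5q = 2(1−q) → q = 2/7.
Probability on Standard B is 1 − 2/7 = 5/7.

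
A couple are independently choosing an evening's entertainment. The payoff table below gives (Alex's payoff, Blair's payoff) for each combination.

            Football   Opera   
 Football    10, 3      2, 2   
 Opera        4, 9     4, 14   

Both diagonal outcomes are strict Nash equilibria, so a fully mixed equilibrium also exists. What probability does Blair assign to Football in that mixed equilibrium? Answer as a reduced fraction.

1/4

Blair's mix q on Football must make Alex indifferent between Football and Opera.
Alex's payoff from Football: 10q + 2(1−q). From Opera: 4q + 4(1−q).
Set equal: 6q = 2(1−q) → q = 2/8 = 1/4.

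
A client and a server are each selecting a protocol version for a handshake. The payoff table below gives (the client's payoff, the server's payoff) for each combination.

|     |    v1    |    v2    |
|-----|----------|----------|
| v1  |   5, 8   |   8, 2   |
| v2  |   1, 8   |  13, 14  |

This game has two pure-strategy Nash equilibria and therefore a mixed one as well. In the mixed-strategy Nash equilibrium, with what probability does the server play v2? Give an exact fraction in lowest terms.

The server's mix q on v1 must make the client indifferent between v1 and v2.
The client's payoff from v1: 5q + 8(1−q). From v2: 1q + 13(1−q).
Set equal: 4q = 5(1−q) → q = 5/9.
Probability on v2 is 1 − 5/9 = 4/9.

4/9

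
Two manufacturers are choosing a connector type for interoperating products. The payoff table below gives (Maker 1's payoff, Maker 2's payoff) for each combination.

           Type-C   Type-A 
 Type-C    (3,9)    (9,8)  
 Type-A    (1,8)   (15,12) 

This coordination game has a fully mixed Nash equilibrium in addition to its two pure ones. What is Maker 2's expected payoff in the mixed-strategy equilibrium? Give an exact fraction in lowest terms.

44/5

Maker 1 mixes with probability p on Type-C, chosen so Maker 2 is indifferent: 9p + 8(1−p) = 8p + 12(1−p) gives p = 4/5.
Maker 2's expected payoff is 9·4/5 + 8·1/5 = 44/5.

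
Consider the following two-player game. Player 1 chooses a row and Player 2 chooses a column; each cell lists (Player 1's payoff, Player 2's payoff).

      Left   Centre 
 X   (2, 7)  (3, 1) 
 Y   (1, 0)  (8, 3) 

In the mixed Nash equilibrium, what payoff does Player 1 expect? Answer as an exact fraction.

Player 2 mixes with probability q on Left, chosen so Player 1 is indifferent: 2q + 3(1−q) = 1q + 8(1−q) gives q = 5/6.
Player 1's expected payoff (from either row, since indifferent) is 2·5/6 + 3·1/6 = 13/6.

13/6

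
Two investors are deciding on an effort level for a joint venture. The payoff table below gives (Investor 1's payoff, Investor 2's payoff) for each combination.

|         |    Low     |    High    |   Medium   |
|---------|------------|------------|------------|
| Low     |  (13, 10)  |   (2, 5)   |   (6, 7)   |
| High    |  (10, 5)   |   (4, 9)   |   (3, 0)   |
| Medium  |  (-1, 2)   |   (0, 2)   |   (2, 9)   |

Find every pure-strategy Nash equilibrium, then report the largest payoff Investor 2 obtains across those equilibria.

10

Both Low is a pure NE (Investor 1: 13 ≥ 10; Investor 2: 10 ≥ 7). Investor 2 gets 10.
Both High is a pure NE (Investor 1: 4 ≥ 2; Investor 2: 9 ≥ 5). Investor 2 gets 9.
Every other cell has a profitable deviation for at least one player. Highest of {10, 9} is 10.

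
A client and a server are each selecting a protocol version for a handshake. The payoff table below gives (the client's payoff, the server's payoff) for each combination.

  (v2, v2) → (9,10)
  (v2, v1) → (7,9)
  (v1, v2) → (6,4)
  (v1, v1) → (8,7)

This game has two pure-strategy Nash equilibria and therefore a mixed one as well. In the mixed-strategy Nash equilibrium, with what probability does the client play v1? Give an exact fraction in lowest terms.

1/4

The client's mix p on v2 must make the server indifferent between v2 and v1.
The server's payoff from v2: 10p + 4(1−p). From v1: 9p + 7(1−p).
Set equal: 1p = 3(1−p) → p = 3/4.
Probability on v1 is 1 − 3/4 = 1/4.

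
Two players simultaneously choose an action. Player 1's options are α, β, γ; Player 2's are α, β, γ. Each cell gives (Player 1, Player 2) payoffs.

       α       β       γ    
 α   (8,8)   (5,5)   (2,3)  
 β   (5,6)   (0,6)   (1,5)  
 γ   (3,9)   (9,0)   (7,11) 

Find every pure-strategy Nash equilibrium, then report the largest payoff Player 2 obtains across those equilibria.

11

Both α is a pure NE (Player 1: 8 ≥ 5; Player 2: 8 ≥ 5). Player 2 gets 8.
Both γ is a pure NE (Player 1: 7 ≥ 2; Player 2: 11 ≥ 9). Player 2 gets 11.
Every other cell has a profitable deviation for at least one player. Highest of {8, 11} is 11.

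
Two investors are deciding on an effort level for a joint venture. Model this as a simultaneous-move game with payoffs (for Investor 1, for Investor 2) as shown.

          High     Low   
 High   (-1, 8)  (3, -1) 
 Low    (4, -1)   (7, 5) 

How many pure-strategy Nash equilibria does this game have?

1

Both Low: Investor 1 gets 7 (best alternative 3); Investor 2 gets 5 (best alternative -1). Neither deviates — NE.
Both High is not a NE: Investor 1 would switch to Low (4 > -1).
No other cell survives both best-response checks, so there is 1 pure NE.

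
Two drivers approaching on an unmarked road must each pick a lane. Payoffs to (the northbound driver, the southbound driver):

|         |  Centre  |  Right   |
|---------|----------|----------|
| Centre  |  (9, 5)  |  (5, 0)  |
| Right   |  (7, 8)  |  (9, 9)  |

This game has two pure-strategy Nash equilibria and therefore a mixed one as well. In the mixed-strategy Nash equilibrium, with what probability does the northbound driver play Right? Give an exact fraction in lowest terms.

The northbound driver's mix p on Centre must make the southbound driver indifferent between Centre and Right.
The southbound driver's payoff from Centre: 5p + 8(1−p). From Right: 0p + 9(1−p).
Set equal: 5p = 1(1−p) → p = 1/6.
Probability on Right is 1 − 1/6 = 5/6.

5/6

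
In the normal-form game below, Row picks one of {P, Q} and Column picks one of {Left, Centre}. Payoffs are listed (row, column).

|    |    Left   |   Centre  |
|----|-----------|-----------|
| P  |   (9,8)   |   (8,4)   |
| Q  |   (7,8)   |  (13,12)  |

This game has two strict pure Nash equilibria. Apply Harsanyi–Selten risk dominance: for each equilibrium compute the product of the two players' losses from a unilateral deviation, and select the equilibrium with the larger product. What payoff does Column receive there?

At (P, Left): Row loses 9 − 7 = 2 by deviating; Column loses 8 − 4 = 4. Product = 2·4 = 8.
At (Q, Centre): Row loses 13 − 8 = 5 by deviating; Column loses 12 − 8 = 4. Product = 5·4 = 20.
20 > 8, so (Q, Centre) is risk-dominant. Column's payoff there is 12.

12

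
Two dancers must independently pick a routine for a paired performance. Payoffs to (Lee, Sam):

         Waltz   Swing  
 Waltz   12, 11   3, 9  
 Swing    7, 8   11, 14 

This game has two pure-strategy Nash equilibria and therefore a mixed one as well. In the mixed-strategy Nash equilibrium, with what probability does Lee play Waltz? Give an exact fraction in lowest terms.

Lee's mix p on Waltz must make Sam indifferent between Waltz and Swing.
Sam's payoff from Waltz: 11p + 8(1−p). From Swing: 9p + 14(1−p).
Set equal: 2p = 6(1−p) → p = 6/8 = 3/4.

3/4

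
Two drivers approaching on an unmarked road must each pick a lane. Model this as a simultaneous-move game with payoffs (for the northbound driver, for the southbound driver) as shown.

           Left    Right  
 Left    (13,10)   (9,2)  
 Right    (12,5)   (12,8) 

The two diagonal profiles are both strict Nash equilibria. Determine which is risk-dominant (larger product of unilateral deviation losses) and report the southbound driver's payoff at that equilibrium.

At both Left: the northbound driver loses 13 − 12 = 1 by deviating; the southbound driver loses 10 − 2 = 8. Product = 1·8 = 8.
At both Right: the northbound driver loses 12 − 9 = 3 by deviating; the southbound driver loses 8 − 5 = 3. Product = 3·3 = 9.
9 > 8, so both Right is risk-dominant. The southbound driver's payoff there is 8.

8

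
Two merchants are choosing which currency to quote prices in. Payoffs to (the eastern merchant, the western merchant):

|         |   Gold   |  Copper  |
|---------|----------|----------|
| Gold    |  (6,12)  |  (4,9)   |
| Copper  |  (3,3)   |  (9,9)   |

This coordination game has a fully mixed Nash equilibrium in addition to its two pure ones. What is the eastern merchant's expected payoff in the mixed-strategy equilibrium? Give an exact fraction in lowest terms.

The western merchant mixes with probability q on Gold, chosen so the eastern merchant is indifferent: 6q + 4(1−q) = 3q + 9(1−q) gives q = 5/8.
The eastern merchant's expected payoff (from either row, since indifferent) is 6·5/8 + 4·3/8 = 21/4.

21/4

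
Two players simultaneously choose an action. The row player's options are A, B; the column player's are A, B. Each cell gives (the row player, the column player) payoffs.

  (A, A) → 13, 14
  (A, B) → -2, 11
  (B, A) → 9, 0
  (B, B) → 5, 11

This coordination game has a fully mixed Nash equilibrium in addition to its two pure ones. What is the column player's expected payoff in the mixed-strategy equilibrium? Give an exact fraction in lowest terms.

The row player mixes with probability p on A, chosen so the column player is indifferent: 14p + 0(1−p) = 11p + 11(1−p) gives p = 11/14.
The column player's expected payoff is 14·11/14 + 0·3/14 = 11.

11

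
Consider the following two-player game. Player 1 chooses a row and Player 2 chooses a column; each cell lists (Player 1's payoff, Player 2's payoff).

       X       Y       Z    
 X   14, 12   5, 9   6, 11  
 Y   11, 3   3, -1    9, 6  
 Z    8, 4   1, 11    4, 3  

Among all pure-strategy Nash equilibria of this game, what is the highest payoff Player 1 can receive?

Both X is a pure NE (Player 1: 14 ≥ 11; Player 2: 12 ≥ 11). Player 1 gets 14.
(Y, Z) is a pure NE (Player 1: 9 ≥ 6; Player 2: 6 ≥ 3). Player 1 gets 9.
Every other cell has a profitable deviation for at least one player. Highest of {14, 9} is 14.

14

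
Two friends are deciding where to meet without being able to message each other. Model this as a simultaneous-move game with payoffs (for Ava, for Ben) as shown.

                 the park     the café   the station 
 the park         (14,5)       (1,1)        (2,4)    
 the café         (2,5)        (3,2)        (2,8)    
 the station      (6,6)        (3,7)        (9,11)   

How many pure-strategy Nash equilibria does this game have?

2

Both the park: Ava gets 14 (best alternative 6); Ben gets 5 (best alternative 4). Neither deviates — NE.
Both the station: Ava gets 9 (best alternative 2); Ben gets 11 (best alternative 7). Neither deviates — NE.
Both the café is not a NE: Ben would switch to the station (8 > 2).
No other cell survives both best-response checks, so there are 2 pure NE.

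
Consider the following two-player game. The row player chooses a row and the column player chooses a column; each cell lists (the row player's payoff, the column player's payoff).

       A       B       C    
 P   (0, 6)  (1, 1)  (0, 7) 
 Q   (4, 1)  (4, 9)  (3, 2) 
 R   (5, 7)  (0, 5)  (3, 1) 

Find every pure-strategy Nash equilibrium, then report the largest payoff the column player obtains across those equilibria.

(Q, B) is a pure NE (the row player: 4 ≥ 1; the column player: 9 ≥ 2). The column player gets 9.
(R, A) is a pure NE (the row player: 5 ≥ 4; the column player: 7 ≥ 5). The column player gets 7.
Every other cell has a profitable deviation for at least one player. Highest of {9, 7} is 9.

9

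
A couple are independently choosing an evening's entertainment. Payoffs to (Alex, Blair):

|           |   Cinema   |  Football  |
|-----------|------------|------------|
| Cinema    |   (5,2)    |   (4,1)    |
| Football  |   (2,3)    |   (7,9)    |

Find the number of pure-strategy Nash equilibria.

2

Both Cinema: Alex gets 5 (best alternative 2); Blair gets 2 (best alternative 1). Neither deviates — NE.
Both Football: Alex gets 7 (best alternative 4); Blair gets 9 (best alternative 3). Neither deviates — NE.
(Cinema, Football) is not a NE: Alex would switch to Football (7 > 4).
No other cell survives both best-response checks, so there are 2 pure NE.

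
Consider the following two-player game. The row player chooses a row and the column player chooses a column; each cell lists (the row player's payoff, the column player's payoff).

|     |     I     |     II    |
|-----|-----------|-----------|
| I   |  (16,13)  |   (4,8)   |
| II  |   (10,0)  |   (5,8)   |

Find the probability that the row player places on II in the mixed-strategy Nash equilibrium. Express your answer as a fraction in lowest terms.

5/13

The row player's mix p on I must make the column player indifferent between I and II.
The column player's payoff from I: 13p + 0(1−p). From II: 8p + 8(1−p).
Set equal: 5p = 8(1−p) → p = 8/13.
Probability on II is 1 − 8/13 = 5/13.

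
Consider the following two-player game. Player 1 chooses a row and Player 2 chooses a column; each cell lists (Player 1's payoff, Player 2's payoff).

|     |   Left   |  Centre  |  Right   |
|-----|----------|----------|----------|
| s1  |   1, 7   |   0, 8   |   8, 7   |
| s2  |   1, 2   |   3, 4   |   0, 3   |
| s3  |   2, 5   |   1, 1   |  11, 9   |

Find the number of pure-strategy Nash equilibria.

2

(s2, Centre): Player 1 gets 3 (best alternative 1); Player 2 gets 4 (best alternative 3). Neither deviates — NE.
(s3, Right): Player 1 gets 11 (best alternative 8); Player 2 gets 9 (best alternative 5). Neither deviates — NE.
(s1, Left) is not a NE: Player 1 would switch to s3 (2 > 1).
No other cell survives both best-response checks, so there are 2 pure NE.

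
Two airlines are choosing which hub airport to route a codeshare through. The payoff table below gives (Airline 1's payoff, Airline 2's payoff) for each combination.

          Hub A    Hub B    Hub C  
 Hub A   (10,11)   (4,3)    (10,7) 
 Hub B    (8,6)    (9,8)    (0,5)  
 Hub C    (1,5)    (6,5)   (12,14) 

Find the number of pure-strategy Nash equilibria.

3

Both Hub A: Airline 1 gets 10 (best alternative 8); Airline 2 gets 11 (best alternative 7). Neither deviates — NE.
Both Hub B: Airline 1 gets 9 (best alternative 6); Airline 2 gets 8 (best alternative 6). Neither deviates — NE.
Both Hub C: Airline 1 gets 12 (best alternative 10); Airline 2 gets 14 (best alternative 5). Neither deviates — NE.
(Hub C, Hub B) is not a NE: Airline 1 would switch to Hub B (9 > 6).
No other cell survives both best-response checks, so there are 3 pure NE.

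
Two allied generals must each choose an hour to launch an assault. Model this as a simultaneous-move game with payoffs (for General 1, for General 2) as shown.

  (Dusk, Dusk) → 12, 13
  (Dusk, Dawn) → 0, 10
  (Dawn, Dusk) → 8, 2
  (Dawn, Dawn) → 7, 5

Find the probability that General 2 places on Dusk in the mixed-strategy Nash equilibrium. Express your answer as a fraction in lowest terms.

General 2's mix q on Dusk must make General 1 indifferent between Dusk and Dawn.
General 1's payoff from Dusk: 12q + 0(1−q). From Dawn: 8q + 7(1−q).
Set equal: 4q = 7(1−q) → q = 7/11.

7/11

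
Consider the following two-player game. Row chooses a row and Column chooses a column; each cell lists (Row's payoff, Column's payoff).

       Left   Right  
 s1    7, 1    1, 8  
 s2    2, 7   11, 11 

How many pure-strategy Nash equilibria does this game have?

(s2, Right): Row gets 11 (best alternative 1); Column gets 11 (best alternative 7). Neither deviates — NE.
(s1, Left) is not a NE: Column would switch to Right (8 > 1).
No other cell survives both best-response checks, so there is 1 pure NE.

1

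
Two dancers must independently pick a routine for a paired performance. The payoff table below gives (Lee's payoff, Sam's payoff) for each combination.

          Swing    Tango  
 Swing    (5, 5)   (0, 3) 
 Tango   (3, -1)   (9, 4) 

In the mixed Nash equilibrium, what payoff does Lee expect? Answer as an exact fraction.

45/11

Sam mixes with probability q on Swing, chosen so Lee is indifferent: 5q + 0(1−q) = 3q + 9(1−q) gives q = 9/11.
Lee's expected payoff (from either row, since indifferent) is 5·9/11 + 0·2/11 = 45/11.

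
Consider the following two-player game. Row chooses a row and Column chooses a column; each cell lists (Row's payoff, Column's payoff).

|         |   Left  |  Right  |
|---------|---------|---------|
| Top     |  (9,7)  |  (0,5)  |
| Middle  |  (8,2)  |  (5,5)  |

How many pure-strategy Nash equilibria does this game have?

2

(Top, Left): Row gets 9 (best alternative 8); Column gets 7 (best alternative 5). Neither deviates — NE.
(Middle, Right): Row gets 5 (best alternative 0); Column gets 5 (best alternative 2). Neither deviates — NE.
(Top, Right) is not a NE: Row would switch to Middle (5 > 0).
No other cell survives both best-response checks, so there are 2 pure NE.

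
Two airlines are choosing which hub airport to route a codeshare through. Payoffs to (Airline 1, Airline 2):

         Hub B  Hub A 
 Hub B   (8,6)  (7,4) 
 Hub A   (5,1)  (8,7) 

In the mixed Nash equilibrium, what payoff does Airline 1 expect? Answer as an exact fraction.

29/4

Airline 2 mixes with probability q on Hub B, chosen so Airline 1 is indifferent: 8q + 7(1−q) = 5q + 8(1−q) gives q = 1/4.
Airline 1's expected payoff (from either row, since indifferent) is 8·1/4 + 7·3/4 = 29/4.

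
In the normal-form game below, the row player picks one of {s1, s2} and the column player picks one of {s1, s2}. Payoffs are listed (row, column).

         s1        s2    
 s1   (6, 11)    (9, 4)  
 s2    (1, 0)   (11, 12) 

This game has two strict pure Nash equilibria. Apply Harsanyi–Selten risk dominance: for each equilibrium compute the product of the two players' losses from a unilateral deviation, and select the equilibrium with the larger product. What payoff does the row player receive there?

6

At both s1: the row player loses 6 − 1 = 5 by deviating; the column player loses 11 − 4 = 7. Product = 5·7 = 35.
At both s2: the row player loses 11 − 9 = 2 by deviating; the column player loses 12 − 0 = 12. Product = 2·12 = 24.
35 > 24, so both s1 is risk-dominant. The row player's payoff there is 6.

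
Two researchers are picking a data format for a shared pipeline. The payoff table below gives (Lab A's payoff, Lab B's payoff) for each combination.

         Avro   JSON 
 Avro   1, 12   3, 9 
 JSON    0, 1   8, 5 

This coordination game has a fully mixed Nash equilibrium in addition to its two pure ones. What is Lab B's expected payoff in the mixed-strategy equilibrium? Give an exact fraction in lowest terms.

51/7

Lab A mixes with probability p on Avro, chosen so Lab B is indifferent: 12p + 1(1−p) = 9p + 5(1−p) gives p = 4/7.
Lab B's expected payoff is 12·4/7 + 1·3/7 = 51/7.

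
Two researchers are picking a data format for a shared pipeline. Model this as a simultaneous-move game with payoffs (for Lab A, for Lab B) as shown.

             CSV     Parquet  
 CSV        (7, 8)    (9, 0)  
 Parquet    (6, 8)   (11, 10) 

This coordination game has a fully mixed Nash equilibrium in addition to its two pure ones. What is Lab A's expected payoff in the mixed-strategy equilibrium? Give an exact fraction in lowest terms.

23/3

Lab B mixes with probability q on CSV, chosen so Lab A is indifferent: 7q + 9(1−q) = 6q + 11(1−q) gives q = 2/3.
Lab A's expected payoff (from either row, since indifferent) is 7·2/3 + 9·1/3 = 23/3.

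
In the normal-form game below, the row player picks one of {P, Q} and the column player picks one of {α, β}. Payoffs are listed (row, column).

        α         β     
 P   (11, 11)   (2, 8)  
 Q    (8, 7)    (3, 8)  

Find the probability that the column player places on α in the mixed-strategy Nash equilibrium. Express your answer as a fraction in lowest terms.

1/4

The column player's mix q on α must make the row player indifferent between P and Q.
The row player's payoff from P: 11q + 2(1−q). From Q: 8q + 3(1−q).
Set equal: 3q = 1(1−q) → q = 1/4.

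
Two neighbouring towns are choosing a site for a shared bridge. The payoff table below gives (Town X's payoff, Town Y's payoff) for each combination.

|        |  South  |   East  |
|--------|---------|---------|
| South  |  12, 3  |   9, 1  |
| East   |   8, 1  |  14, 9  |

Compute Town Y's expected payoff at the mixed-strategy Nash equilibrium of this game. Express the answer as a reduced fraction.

13/5

Town X mixes with probability p on South, chosen so Town Y is indifferent: 3p + 1(1−p) = 1p + 9(1−p) gives p = 4/5.
Town Y's expected payoff is 3·4/5 + 1·1/5 = 13/5.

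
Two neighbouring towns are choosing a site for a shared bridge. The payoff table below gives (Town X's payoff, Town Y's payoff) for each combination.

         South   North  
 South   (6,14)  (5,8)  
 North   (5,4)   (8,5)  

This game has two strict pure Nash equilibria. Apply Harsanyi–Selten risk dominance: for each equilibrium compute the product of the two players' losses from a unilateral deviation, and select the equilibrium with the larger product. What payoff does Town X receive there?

At both South: Town X loses 6 − 5 = 1 by deviating; Town Y loses 14 − 8 = 6. Product = 1·6 = 6.
At both North: Town X loses 8 − 5 = 3 by deviating; Town Y loses 5 − 4 = 1. Product = 3·1 = 3.
6 > 3, so both South is risk-dominant. Town X's payoff there is 6.

6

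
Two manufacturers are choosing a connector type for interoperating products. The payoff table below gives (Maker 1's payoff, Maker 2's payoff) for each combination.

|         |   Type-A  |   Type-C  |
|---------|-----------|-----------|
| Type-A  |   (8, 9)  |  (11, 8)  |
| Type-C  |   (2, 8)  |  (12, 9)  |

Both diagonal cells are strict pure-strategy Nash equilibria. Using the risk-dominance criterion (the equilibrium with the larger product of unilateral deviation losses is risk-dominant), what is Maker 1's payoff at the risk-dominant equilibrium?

8

At both Type-A: Maker 1 loses 8 − 2 = 6 by deviating; Maker 2 loses 9 − 8 = 1. Product = 6·1 = 6.
At both Type-C: Maker 1 loses 12 − 11 = 1 by deviating; Maker 2 loses 9 − 8 = 1. Product = 1·1 = 1.
6 > 1, so both Type-A is risk-dominant. Maker 1's payoff there is 8.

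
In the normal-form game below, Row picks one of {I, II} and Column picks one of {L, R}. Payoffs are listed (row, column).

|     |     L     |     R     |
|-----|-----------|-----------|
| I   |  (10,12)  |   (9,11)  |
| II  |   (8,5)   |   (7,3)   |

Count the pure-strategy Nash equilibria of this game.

1

(I, L): Row gets 10 (best alternative 8); Column gets 12 (best alternative 11). Neither deviates — NE.
(II, R) is not a NE: Row would switch to I (9 > 7).
No other cell survives both best-response checks, so there is 1 pure NE.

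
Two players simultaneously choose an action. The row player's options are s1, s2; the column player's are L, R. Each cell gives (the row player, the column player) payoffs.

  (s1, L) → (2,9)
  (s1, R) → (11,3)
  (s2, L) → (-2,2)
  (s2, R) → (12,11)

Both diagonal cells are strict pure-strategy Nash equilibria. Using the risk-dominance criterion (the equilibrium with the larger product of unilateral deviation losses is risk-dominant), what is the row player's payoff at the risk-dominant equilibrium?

At (s1, L): the row player loses 2 − (-2) = 4 by deviating; the column player loses 9 − 3 = 6. Product = 4·6 = 24.
At (s2, R): the row player loses 12 − 11 = 1 by deviating; the column player loses 11 − 2 = 9. Product = 1·9 = 9.
24 > 9, so (s1, L) is risk-dominant. The row player's payoff there is 2.

2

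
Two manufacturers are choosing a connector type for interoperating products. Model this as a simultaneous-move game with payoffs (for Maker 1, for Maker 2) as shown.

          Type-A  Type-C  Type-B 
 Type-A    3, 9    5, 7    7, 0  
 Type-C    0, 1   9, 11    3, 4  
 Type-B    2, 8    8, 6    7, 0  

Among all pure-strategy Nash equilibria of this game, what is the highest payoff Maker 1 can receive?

9

Both Type-A is a pure NE (Maker 1: 3 ≥ 2; Maker 2: 9 ≥ 7). Maker 1 gets 3.
Both Type-C is a pure NE (Maker 1: 9 ≥ 8; Maker 2: 11 ≥ 4). Maker 1 gets 9.
Every other cell has a profitable deviation for at least one player. Highest of {3, 9} is 9.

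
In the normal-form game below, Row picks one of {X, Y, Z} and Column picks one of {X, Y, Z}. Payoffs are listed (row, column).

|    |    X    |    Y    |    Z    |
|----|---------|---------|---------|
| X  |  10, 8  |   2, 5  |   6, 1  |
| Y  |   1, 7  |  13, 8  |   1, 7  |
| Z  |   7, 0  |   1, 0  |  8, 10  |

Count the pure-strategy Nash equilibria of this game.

Both X: Row gets 10 (best alternative 7); Column gets 8 (best alternative 5). Neither deviates — NE.
Both Y: Row gets 13 (best alternative 2); Column gets 8 (best alternative 7). Neither deviates — NE.
Both Z: Row gets 8 (best alternative 6); Column gets 10 (best alternative 0). Neither deviates — NE.
(X, Z) is not a NE: Row would switch to Z (8 > 6).
No other cell survives both best-response checks, so there are 3 pure NE.

3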